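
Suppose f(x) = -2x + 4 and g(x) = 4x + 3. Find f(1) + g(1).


f(1) = 2
g(1) = 7
Sum = 9

9


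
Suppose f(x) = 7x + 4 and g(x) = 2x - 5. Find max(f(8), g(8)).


f(8) = 60
g(8) = 11
max = 60

60


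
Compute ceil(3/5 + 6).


3/5 = 0.6
0.6 + 6 = 6.6
ceil(6.6) = 7

7


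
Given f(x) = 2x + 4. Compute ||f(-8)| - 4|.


f(-8) = -12
|-12| = 12
|12 - 4| = 8

8


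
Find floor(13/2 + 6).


13/2 = 6.5
6.5 + 6 = 12.5
floor(12.5) = 12

12


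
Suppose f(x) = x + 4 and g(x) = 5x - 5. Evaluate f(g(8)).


g(8) = 35
f(35) = 39

39


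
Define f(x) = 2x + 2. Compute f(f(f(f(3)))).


78


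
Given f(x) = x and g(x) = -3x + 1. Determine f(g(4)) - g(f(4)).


f(g(4)) = -11
g(f(4)) = -11
Difference = 0

0


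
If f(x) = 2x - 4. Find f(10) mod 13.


f(10) = 16
16 mod 13 = 3

3


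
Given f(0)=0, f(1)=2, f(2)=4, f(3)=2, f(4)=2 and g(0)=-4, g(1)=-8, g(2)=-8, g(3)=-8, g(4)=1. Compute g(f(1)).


f(1) = 2
g(2) = -8

-8


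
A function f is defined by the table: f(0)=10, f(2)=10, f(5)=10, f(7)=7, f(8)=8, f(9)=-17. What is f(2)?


Reading from the table at x = 2

10


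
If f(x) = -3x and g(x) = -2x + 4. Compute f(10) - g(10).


f(10) = -30
g(10) = -16
Difference = -14

-14


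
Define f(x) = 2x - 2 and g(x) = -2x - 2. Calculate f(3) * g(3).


f(3) = 4
g(3) = -8
Product = -32

-32


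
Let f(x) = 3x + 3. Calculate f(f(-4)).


f(-4) = -9
f(-9) = -24

-24


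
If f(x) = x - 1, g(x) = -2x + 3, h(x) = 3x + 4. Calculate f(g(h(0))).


h(0) = 4
g(4) = -5
f(-5) = -6

-6


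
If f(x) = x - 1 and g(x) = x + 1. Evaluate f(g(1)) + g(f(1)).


f(g(1)) = 1
g(f(1)) = 1
Sum = 2

2


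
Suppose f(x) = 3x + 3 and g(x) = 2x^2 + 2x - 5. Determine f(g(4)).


108


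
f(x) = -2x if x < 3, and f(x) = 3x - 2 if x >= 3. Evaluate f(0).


0


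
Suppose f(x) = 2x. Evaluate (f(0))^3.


f(0) = 0
(0)^3 = 0

0


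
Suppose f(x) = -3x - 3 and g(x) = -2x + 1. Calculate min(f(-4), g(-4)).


f(-4) = 9
g(-4) = 9
min = 9

9


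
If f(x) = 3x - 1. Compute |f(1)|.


f(1) = 2
|2| = 2

2


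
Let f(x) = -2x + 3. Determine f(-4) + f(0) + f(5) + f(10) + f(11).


-29


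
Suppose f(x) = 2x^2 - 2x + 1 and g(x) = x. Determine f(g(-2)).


g(-2) = -2
f(-2) = 2*(-2)^2 - 2*(-2) + 1 = 13

13


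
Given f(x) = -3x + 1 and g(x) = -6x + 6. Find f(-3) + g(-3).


34


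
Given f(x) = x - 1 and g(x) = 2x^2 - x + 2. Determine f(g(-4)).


37


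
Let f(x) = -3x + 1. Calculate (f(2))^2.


f(2) = -5
(-5)^2 = 25

25


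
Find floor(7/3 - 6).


7/3 = 2.3333
2.3333 - 6 = -3.6667
floor(-3.6667) = -4

-4


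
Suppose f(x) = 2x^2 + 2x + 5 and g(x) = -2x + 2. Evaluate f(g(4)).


g(4) = -6
f(-6) = 2*(-6)^2 + 2*(-6) + 5 = 65

65


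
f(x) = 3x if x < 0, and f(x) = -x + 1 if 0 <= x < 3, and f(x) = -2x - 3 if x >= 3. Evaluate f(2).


2 satisfies 0 <= x < 3
f(2) = -1

-1


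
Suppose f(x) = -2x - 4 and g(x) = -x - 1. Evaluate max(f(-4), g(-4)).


4


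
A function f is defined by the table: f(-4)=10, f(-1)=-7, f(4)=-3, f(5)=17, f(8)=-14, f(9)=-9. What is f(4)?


Reading from the table at x = 4

-3


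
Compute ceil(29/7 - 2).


29/7 = 4.1429
4.1429 - 2 = 2.1429
ceil(2.1429) = 3

3


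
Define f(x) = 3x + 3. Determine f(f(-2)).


f(-2) = -3
f(-3) = -6

-6


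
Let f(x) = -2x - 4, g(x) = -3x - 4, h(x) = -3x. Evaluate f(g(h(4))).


-68


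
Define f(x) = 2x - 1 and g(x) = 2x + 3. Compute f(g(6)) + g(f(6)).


f(g(6)) = 29
g(f(6)) = 25
Sum = 54

54


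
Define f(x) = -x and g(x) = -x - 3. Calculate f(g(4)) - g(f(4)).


f(g(4)) = 7
g(f(4)) = 1
Difference = 6

6


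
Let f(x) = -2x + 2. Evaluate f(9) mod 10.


f(9) = -16
-16 mod 10 = 4

4


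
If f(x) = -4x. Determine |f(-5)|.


f(-5) = 20
|20| = 20

20


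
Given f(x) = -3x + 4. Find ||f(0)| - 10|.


f(0) = 4
|4| = 4
|4 - 10| = 6

6


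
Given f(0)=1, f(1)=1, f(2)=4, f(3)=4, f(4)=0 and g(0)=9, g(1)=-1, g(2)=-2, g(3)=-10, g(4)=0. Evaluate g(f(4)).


f(4) = 0
g(0) = 9

9


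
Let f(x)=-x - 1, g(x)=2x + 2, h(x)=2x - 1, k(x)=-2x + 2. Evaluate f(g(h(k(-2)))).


k(-2) = 6
h(6) = 11
g(11) = 24
f(24) = -25

-25


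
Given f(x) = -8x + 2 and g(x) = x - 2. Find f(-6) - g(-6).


f(-6) = 50
g(-6) = -8
Difference = 58

58


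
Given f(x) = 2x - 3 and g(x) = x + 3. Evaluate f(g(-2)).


-1


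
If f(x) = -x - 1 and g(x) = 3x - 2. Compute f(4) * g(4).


f(4) = -5
g(4) = 10
Product = -50

-50


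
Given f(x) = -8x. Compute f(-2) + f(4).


-16


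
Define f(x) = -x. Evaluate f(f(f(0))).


0


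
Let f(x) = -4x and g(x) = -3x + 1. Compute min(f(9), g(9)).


f(9) = -36
g(9) = -26
min = -36

-36


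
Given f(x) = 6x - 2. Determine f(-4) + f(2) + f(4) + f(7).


f(-4) = -26
f(2) = 10
f(4) = 22
f(7) = 40
Sum = 46

46


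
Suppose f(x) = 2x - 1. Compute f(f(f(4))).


f(4) = 7
f(7) = 13
f(13) = 25

25


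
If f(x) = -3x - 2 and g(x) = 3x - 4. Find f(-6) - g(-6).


f(-6) = 16
g(-6) = -22
Difference = 38

38


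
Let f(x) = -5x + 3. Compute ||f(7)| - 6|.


f(7) = -32
|-32| = 32
|32 - 6| = 26

26


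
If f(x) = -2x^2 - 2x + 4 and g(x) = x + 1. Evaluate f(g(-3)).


g(-3) = -2
f(-2) = (-2)*(-2)^2 - 2*(-2) + 4 = 0

0


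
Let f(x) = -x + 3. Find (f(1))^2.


f(1) = 2
(2)^2 = 4

4


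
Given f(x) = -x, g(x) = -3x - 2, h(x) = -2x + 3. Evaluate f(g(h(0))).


h(0) = 3
g(3) = -11
f(-11) = 11

11


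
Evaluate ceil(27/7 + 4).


27/7 = 3.8571
3.8571 + 4 = 7.8571
ceil(7.8571) = 8

8


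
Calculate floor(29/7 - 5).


29/7 = 4.1429
4.1429 - 5 = -0.8571
floor(-0.8571) = -1

-1


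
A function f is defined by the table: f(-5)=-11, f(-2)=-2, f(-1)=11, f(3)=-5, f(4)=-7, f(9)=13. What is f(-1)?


Reading from the table at x = -1

11


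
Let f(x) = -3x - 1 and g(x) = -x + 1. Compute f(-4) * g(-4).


f(-4) = 11
g(-4) = 5
Product = 55

55


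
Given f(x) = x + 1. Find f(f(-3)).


-1


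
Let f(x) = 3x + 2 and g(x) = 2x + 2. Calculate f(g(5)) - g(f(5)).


f(g(5)) = 38
g(f(5)) = 36
Difference = 2

2


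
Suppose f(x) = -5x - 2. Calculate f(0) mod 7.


f(0) = -2
-2 mod 7 = 5

5


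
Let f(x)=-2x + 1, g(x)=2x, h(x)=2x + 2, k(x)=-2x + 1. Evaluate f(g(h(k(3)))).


k(3) = -5
h(-5) = -8
g(-8) = -16
f(-16) = 33

33


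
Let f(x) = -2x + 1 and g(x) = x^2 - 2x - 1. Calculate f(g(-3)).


g(-3) = 14
f(14) = -27

-27


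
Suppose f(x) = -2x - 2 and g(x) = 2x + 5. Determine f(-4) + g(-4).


f(-4) = 6
g(-4) = -3
Sum = 3

3


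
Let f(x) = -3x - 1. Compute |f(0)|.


f(0) = -1
|-1| = 1

1


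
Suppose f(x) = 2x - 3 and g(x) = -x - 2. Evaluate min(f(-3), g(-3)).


f(-3) = -9
g(-3) = 1
min = -9

-9


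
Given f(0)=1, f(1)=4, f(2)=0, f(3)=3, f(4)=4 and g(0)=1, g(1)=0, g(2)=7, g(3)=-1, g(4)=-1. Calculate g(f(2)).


f(2) = 0
g(0) = 1

1


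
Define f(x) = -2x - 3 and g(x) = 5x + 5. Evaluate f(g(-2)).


g(-2) = -5
f(-5) = 7

7


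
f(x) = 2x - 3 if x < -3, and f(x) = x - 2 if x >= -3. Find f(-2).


-2 satisfies x >= -3
f(-2) = -4

-4


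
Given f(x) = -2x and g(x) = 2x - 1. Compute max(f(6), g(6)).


f(6) = -12
g(6) = 11
max = 11

11


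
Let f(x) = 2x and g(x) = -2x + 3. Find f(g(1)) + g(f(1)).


f(g(1)) = 2
g(f(1)) = -1
Sum = 1

1


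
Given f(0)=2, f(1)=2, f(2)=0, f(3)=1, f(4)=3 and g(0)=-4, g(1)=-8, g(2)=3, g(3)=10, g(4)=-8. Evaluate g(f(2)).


f(2) = 0
g(0) = -4

-4


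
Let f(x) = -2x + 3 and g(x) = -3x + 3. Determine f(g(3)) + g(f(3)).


f(g(3)) = 15
g(f(3)) = 12
Sum = 27

27


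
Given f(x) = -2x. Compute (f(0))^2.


f(0) = 0
(0)^2 = 0

0


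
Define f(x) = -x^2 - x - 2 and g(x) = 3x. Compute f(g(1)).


g(1) = 3
f(3) = (-1)*(3)^2 - 1*(3) - 2 = -14

-14


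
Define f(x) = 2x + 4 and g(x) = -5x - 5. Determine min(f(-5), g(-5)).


-6


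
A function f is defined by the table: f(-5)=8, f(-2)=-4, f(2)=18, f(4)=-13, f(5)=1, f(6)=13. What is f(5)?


Reading from the table at x = 5

1


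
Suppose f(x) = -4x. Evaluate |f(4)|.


f(4) = -16
|-16| = 16

16


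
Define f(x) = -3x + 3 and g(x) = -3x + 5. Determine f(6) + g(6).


-28


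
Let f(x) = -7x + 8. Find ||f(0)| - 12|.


f(0) = 8
|8| = 8
|8 - 12| = 4

4


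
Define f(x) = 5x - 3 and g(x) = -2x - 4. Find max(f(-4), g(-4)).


f(-4) = -23
g(-4) = 4
max = 4

4


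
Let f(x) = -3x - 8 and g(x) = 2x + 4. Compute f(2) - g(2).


f(2) = -14
g(2) = 8
Difference = -22

-22


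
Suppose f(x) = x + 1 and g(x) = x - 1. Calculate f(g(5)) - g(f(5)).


f(g(5)) = 5
g(f(5)) = 5
Difference = 0

0


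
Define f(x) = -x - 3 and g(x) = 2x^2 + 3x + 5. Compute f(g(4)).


g(4) = 49
f(49) = -52

-52


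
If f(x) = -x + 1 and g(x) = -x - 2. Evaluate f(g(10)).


g(10) = -12
f(-12) = 13

13


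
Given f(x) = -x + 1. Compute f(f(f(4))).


f(4) = -3
f(-3) = 4
f(4) = -3

-3


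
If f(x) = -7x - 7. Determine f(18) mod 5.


f(18) = -133
-133 mod 5 = 2

2


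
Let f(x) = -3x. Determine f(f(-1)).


f(-1) = 3
f(3) = -9

-9


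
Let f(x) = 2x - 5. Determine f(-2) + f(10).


f(-2) = -9
f(10) = 15
Sum = 6

6


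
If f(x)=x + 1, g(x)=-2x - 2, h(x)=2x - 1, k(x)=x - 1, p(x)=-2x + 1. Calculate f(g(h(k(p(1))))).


p(1) = -1
k(-1) = -2
h(-2) = -5
g(-5) = 8
f(8) = 9

9


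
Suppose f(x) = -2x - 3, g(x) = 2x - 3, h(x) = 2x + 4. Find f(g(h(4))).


h(4) = 12
g(12) = 21
f(21) = -45

-45


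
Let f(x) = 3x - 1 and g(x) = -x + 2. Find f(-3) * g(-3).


f(-3) = -10
g(-3) = 5
Product = -50

-50


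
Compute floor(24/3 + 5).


24/3 = 8
8 + 5 = 13
floor(13) = 13

13


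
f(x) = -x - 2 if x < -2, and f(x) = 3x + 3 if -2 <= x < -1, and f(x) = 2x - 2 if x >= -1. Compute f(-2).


-2 satisfies -2 <= x < -1
f(-2) = -3

-3


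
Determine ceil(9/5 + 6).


9/5 = 1.8
1.8 + 6 = 7.8
ceil(7.8) = 8

8


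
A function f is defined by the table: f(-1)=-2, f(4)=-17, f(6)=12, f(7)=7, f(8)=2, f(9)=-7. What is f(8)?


Reading from the table at x = 8

2


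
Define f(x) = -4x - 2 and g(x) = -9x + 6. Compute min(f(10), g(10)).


f(10) = -42
g(10) = -84
min = -84

-84


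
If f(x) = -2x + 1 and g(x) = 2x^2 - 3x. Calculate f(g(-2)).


-27


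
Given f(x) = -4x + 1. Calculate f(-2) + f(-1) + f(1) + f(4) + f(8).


-35


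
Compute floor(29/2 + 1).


29/2 = 14.5
14.5 + 1 = 15.5
floor(15.5) = 15

15


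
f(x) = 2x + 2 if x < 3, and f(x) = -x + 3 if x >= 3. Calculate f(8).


8 satisfies x >= 3
f(8) = -5

-5


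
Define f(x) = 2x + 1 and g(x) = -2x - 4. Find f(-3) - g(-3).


f(-3) = -5
g(-3) = 2
Difference = -7

-7


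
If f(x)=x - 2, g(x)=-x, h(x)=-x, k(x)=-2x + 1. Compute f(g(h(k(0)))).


k(0) = 1
h(1) = -1
g(-1) = 1
f(1) = -1

-1


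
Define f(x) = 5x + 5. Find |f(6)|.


35


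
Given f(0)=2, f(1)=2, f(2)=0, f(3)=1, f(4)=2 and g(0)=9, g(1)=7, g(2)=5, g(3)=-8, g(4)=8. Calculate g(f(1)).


f(1) = 2
g(2) = 5

5


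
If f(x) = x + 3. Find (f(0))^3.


f(0) = 3
(3)^3 = 27

27


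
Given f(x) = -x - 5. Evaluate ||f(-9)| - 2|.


f(-9) = 4
|4| = 4
|4 - 2| = 2

2


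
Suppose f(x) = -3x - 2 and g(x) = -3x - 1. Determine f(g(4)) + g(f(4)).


78


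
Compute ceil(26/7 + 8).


26/7 = 3.7143
3.7143 + 8 = 11.7143
ceil(11.7143) = 12

12


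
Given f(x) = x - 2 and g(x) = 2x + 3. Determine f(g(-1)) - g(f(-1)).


2


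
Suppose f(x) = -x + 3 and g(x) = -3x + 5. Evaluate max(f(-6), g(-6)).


f(-6) = 9
g(-6) = 23
max = 23

23


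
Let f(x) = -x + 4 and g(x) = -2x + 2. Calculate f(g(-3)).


g(-3) = 8
f(8) = -4

-4


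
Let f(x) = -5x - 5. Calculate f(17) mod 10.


0


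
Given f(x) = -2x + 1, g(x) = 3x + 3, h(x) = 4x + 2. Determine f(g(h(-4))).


79


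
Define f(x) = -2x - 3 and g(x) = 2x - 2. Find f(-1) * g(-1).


4


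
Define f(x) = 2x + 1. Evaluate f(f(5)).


23


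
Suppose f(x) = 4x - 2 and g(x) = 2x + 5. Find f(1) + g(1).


f(1) = 2
g(1) = 7
Sum = 9

9


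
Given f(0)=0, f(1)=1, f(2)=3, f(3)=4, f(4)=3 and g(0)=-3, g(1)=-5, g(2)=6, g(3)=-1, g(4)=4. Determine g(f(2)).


f(2) = 3
g(3) = -1

-1


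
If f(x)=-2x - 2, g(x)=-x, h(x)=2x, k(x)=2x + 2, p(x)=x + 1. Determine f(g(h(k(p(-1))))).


p(-1) = 0
k(0) = 2
h(2) = 4
g(4) = -4
f(-4) = 6

6


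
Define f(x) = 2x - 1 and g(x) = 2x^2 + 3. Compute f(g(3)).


g(3) = 21
f(21) = 41

41


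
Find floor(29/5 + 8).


29/5 = 5.8
5.8 + 8 = 13.8
floor(13.8) = 13

13


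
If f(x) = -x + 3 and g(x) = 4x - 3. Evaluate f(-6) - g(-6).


f(-6) = 9
g(-6) = -27
Difference = 36

36


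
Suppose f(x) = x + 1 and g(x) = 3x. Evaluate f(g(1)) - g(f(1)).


-2


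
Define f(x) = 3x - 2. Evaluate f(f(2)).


f(2) = 4
f(4) = 10

10


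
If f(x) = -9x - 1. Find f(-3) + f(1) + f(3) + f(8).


f(-3) = 26
f(1) = -10
f(3) = -28
f(8) = -73
Sum = -85

-85


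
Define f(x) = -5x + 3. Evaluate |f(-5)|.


f(-5) = 28
|28| = 28

28


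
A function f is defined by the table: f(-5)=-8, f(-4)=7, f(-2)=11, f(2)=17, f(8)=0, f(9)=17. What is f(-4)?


Reading from the table at x = -4

7


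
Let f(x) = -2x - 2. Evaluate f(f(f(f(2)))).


42


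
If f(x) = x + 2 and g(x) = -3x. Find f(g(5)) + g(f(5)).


-34


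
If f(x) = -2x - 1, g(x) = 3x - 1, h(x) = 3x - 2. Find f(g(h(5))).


h(5) = 13
g(13) = 38
f(38) = -77

-77


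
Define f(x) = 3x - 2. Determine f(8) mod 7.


f(8) = 22
22 mod 7 = 1

1


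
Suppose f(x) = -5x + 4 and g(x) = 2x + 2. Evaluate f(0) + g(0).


f(0) = 4
g(0) = 2
Sum = 6

6


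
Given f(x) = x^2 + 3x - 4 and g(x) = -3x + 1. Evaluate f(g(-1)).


g(-1) = 4
f(4) = 1*(4)^2 + 3*(4) - 4 = 24

24


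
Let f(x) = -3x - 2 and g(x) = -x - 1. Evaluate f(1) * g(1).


f(1) = -5
g(1) = -2
Product = 10

10


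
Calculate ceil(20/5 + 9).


20/5 = 4
4 + 9 = 13
ceil(13) = 13

13


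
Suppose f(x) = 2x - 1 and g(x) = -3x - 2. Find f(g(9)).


g(9) = -29
f(-29) = -59

-59


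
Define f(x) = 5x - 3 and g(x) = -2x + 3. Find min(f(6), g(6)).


f(6) = 27
g(6) = -9
min = -9

-9


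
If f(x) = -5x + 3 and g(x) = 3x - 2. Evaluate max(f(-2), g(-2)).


f(-2) = 13
g(-2) = -8
max = 13

13


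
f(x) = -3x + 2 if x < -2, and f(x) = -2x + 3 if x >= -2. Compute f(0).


0 satisfies x >= -2
f(0) = 3

3


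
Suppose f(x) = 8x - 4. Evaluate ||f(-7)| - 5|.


f(-7) = -60
|-60| = 60
|60 - 5| = 55

55


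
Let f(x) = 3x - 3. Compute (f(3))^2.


f(3) = 6
(6)^2 = 36

36


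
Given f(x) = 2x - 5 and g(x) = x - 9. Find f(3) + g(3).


f(3) = 1
g(3) = -6
Sum = -5

-5


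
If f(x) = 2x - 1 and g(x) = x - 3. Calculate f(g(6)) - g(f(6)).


f(g(6)) = 5
g(f(6)) = 8
Difference = -3

-3


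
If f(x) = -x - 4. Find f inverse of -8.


Solve -x - 4 = -8
x = (-8 + 4) / (-1) = 4

4


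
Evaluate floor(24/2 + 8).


24/2 = 12
12 + 8 = 20
floor(20) = 20

20


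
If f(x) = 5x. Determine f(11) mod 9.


f(11) = 55
55 mod 9 = 1

1


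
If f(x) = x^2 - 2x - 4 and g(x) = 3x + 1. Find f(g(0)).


g(0) = 1
f(1) = 1*(1)^2 - 2*(1) - 4 = -5

-5


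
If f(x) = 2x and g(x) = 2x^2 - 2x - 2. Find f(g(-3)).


g(-3) = 22
f(22) = 44

44


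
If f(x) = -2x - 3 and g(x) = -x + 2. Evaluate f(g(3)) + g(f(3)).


f(g(3)) = -1
g(f(3)) = 11
Sum = 10

10


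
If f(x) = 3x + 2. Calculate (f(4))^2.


f(4) = 14
(14)^2 = 196

196


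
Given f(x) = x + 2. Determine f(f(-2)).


f(-2) = 0
f(0) = 2

2


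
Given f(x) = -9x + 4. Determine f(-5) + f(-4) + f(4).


57


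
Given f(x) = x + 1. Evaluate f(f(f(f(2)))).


f(2) = 3
f(3) = 4
f(4) = 5
f(5) = 6

6


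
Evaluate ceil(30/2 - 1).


14


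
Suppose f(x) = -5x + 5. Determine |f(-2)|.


f(-2) = 15
|15| = 15

15


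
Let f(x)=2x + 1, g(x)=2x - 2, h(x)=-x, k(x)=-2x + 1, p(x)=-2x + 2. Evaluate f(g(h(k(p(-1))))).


p(-1) = 4
k(4) = -7
h(-7) = 7
g(7) = 12
f(12) = 25

25


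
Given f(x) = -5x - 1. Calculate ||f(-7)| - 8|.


f(-7) = 34
|34| = 34
|34 - 8| = 26

26


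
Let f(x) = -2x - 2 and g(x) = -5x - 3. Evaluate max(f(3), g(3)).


f(3) = -8
g(3) = -18
max = -8

-8


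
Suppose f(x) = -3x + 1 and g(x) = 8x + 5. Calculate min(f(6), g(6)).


-17


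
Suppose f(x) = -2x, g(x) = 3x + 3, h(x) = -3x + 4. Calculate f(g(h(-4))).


h(-4) = 16
g(16) = 51
f(51) = -102

-102


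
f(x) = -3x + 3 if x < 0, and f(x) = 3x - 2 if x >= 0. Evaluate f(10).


10 satisfies x >= 0
f(10) = 28

28


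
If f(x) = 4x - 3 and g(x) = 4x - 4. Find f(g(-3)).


g(-3) = -16
f(-16) = -67

-67


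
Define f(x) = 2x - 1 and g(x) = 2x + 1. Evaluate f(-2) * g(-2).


f(-2) = -5
g(-2) = -3
Product = 15

15


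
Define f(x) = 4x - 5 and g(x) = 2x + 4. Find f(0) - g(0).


f(0) = -5
g(0) = 4
Difference = -9

-9


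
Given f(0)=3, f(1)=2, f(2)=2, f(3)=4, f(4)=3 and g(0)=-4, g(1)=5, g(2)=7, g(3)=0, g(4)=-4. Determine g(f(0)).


f(0) = 3
g(3) = 0

0


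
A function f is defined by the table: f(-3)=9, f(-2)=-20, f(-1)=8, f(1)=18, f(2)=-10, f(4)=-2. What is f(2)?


-10


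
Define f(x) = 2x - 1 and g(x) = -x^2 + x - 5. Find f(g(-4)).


g(-4) = -25
f(-25) = -51

-51


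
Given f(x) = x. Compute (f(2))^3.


f(2) = 2
(2)^3 = 8

8


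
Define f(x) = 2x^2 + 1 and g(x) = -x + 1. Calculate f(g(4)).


g(4) = -3
f(-3) = 2*(-3)^2 + 1 = 19

19


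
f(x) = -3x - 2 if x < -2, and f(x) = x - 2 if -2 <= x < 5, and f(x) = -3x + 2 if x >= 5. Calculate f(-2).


-2 satisfies -2 <= x < 5
f(-2) = -4

-4


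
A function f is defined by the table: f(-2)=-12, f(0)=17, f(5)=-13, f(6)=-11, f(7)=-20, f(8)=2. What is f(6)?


Reading from the table at x = 6

-11


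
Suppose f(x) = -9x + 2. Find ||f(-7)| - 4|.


f(-7) = 65
|65| = 65
|65 - 4| = 61

61


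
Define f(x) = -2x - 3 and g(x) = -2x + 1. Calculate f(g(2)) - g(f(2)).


f(g(2)) = 3
g(f(2)) = 15
Difference = -12

-12


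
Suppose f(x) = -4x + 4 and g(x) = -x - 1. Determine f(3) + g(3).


f(3) = -8
g(3) = -4
Sum = -12

-12


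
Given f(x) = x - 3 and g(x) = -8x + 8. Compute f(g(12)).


g(12) = -88
f(-88) = -91

-91


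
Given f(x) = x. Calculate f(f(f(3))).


3


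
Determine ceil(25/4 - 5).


25/4 = 6.25
6.25 - 5 = 1.25
ceil(1.25) = 2

2


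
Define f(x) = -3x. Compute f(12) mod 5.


4


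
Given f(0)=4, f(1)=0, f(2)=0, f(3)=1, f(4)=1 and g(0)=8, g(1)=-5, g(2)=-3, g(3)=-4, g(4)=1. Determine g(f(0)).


f(0) = 4
g(4) = 1

1


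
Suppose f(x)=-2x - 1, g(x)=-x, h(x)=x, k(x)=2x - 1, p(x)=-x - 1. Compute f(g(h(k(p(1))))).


p(1) = -2
k(-2) = -5
h(-5) = -5
g(-5) = 5
f(5) = -11

-11


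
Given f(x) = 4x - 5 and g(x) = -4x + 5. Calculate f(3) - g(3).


14


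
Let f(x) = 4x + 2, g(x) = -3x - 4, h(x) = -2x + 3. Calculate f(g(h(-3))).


h(-3) = 9
g(9) = -31
f(-31) = -122

-122


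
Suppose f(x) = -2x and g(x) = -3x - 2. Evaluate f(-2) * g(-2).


f(-2) = 4
g(-2) = 4
Product = 16

16


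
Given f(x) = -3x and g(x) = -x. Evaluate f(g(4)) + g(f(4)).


f(g(4)) = 12
g(f(4)) = 12
Sum = 24

24


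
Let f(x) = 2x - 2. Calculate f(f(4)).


f(4) = 6
f(6) = 10

10


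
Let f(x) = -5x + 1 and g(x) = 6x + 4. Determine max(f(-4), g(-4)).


f(-4) = 21
g(-4) = -20
max = 21

21


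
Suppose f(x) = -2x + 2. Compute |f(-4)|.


10


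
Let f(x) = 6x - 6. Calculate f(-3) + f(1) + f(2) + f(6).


f(-3) = -24
f(1) = 0
f(2) = 6
f(6) = 30
Sum = 12

12


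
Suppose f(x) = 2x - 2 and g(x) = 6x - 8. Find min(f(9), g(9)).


f(9) = 16
g(9) = 46
min = 16

16


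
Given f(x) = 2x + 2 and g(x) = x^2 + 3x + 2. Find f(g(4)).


g(4) = 30
f(30) = 62

62


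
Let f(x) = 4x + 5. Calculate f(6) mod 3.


2


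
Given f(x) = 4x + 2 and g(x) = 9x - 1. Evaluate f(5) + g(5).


f(5) = 22
g(5) = 44
Sum = 66

66


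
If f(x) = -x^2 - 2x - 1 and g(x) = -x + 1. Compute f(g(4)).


g(4) = -3
f(-3) = (-1)*(-3)^2 - 2*(-3) - 1 = -4

-4


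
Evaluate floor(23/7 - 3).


23/7 = 3.2857
3.2857 - 3 = 0.2857
floor(0.2857) = 0

0


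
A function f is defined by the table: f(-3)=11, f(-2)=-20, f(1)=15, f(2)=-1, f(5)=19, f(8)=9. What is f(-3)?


11


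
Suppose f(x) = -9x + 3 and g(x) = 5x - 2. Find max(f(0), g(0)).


f(0) = 3
g(0) = -2
max = 3

3


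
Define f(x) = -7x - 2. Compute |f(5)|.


f(5) = -37
|-37| = 37

37


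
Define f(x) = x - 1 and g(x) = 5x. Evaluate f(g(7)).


g(7) = 35
f(35) = 34

34


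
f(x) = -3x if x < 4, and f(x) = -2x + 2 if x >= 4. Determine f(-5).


-5 satisfies x < 4
f(-5) = 15

15


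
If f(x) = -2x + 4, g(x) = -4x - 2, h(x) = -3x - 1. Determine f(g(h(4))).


-96


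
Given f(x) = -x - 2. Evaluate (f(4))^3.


f(4) = -6
(-6)^3 = -216

-216


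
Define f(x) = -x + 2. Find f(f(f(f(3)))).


f(3) = -1
f(-1) = 3
f(3) = -1
f(-1) = 3

3


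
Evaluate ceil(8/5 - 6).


8/5 = 1.6
1.6 - 6 = -4.4
ceil(-4.4) = -4

-4


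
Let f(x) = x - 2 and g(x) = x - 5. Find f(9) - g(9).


f(9) = 7
g(9) = 4
Difference = 3

3


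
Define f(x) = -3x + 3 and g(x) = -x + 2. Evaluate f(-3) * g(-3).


60


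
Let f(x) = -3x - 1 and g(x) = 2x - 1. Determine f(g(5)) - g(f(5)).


f(g(5)) = -28
g(f(5)) = -33
Difference = 5

5


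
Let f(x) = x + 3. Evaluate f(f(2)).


8


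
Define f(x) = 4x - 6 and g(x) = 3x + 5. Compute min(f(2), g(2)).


f(2) = 2
g(2) = 11
min = 2

2


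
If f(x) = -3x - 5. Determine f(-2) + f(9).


f(-2) = 1
f(9) = -32
Sum = -31

-31


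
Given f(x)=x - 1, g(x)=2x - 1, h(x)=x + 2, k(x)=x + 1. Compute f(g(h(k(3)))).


k(3) = 4
h(4) = 6
g(6) = 11
f(11) = 10

10


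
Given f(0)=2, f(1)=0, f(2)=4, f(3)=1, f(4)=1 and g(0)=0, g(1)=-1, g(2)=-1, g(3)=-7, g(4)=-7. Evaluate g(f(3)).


f(3) = 1
g(1) = -1

-1


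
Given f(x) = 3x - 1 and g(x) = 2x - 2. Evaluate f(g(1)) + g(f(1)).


1


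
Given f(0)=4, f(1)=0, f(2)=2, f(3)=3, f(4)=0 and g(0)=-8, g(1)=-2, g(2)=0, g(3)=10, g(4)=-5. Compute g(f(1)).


-8


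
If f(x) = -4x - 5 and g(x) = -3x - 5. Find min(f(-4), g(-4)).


7


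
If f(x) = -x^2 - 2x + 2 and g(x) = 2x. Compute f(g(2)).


g(2) = 4
f(4) = (-1)*(4)^2 - 2*(4) + 2 = -22

-22


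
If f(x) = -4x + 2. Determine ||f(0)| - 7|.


f(0) = 2
|2| = 2
|2 - 7| = 5

5


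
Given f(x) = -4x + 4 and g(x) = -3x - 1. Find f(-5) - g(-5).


10


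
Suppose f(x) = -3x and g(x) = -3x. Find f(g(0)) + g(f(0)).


f(g(0)) = 0
g(f(0)) = 0
Sum = 0

0


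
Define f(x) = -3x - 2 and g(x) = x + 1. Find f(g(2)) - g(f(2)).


f(g(2)) = -11
g(f(2)) = -7
Difference = -4

-4


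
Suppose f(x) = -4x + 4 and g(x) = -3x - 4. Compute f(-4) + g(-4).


f(-4) = 20
g(-4) = 8
Sum = 28

28


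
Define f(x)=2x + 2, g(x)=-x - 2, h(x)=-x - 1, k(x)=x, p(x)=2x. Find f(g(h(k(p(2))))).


p(2) = 4
k(4) = 4
h(4) = -5
g(-5) = 3
f(3) = 8

8


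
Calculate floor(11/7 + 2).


3


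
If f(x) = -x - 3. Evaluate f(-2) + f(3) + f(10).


f(-2) = -1
f(3) = -6
f(10) = -13
Sum = -20

-20


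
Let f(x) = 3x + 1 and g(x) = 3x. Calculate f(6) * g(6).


f(6) = 19
g(6) = 18
Product = 342

342


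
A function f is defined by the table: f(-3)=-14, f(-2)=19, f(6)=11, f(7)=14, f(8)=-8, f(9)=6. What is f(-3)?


Reading from the table at x = -3

-14


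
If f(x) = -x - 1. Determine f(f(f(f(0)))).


f(0) = -1
f(-1) = 0
f(0) = -1
f(-1) = 0

0


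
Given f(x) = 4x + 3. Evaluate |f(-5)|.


f(-5) = -17
|-17| = 17

17


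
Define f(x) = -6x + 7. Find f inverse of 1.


Solve -6x + 7 = 1
x = (1 - 7) / (-6) = 1

1


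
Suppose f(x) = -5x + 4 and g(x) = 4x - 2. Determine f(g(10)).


g(10) = 38
f(38) = -186

-186


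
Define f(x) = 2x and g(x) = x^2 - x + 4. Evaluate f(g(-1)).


12


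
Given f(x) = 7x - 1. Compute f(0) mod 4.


f(0) = -1
-1 mod 4 = 3

3


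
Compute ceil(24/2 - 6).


24/2 = 12
12 - 6 = 6
ceil(6) = 6

6


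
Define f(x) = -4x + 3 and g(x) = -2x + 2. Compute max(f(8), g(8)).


f(8) = -29
g(8) = -14
max = -14

-14


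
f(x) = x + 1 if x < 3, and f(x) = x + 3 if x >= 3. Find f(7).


7 satisfies x >= 3
f(7) = 10

10


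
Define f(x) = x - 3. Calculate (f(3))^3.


f(3) = 0
(0)^3 = 0

0


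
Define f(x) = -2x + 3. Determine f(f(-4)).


f(-4) = 11
f(11) = -19

-19


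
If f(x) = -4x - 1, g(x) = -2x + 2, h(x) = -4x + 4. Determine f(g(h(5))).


h(5) = -16
g(-16) = 34
f(34) = -137

-137


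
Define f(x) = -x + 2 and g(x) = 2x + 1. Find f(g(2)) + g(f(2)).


f(g(2)) = -3
g(f(2)) = 1
Sum = -2

-2


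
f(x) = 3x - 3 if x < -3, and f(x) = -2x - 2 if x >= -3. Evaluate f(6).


-14


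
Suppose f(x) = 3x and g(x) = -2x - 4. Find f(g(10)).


g(10) = -24
f(-24) = -72

-72


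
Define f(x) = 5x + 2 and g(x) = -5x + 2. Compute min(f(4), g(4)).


-18


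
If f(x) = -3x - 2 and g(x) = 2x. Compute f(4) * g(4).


f(4) = -14
g(4) = 8
Product = -112

-112


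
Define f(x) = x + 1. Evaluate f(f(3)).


f(3) = 4
f(4) = 5

5


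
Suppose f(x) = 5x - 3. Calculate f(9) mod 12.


6


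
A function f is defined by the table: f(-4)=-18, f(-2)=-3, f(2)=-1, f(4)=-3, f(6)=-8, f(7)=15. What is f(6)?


-8


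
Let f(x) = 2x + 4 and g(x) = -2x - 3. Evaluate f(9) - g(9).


f(9) = 22
g(9) = -21
Difference = 43

43


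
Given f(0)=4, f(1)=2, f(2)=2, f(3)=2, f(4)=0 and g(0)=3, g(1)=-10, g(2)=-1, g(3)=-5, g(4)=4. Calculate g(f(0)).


4


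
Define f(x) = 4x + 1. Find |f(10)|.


f(10) = 41
|41| = 41

41


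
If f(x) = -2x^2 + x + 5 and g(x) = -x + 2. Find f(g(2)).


5


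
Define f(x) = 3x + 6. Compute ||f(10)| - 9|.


27


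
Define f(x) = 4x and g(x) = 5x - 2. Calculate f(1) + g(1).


f(1) = 4
g(1) = 3
Sum = 7

7


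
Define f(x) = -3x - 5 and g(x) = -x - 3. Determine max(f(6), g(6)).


f(6) = -23
g(6) = -9
max = -9

-9


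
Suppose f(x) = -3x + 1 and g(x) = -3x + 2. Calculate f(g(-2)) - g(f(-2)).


-4


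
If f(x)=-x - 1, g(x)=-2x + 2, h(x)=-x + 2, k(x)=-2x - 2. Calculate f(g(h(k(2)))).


k(2) = -6
h(-6) = 8
g(8) = -14
f(-14) = 13

13


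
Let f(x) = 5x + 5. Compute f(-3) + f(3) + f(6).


f(-3) = -10
f(3) = 20
f(6) = 35
Sum = 45

45


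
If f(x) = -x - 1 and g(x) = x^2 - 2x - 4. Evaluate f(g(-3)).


g(-3) = 11
f(11) = -12

-12


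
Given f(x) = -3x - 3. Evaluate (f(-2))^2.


f(-2) = 3
(3)^2 = 9

9


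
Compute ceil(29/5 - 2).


4


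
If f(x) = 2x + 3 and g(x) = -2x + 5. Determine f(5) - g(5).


f(5) = 13
g(5) = -5
Difference = 18

18


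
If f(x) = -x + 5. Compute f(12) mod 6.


f(12) = -7
-7 mod 6 = 5

5


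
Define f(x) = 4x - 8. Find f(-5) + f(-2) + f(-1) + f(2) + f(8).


f(-5) = -28
f(-2) = -16
f(-1) = -12
f(2) = 0
f(8) = 24
Sum = -32

-32


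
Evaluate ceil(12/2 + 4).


12/2 = 6
6 + 4 = 10
ceil(10) = 10

10


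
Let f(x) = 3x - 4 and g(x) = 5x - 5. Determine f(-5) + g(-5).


-49


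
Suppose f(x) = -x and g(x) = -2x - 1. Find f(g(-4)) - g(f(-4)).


f(g(-4)) = -7
g(f(-4)) = -9
Difference = 2

2


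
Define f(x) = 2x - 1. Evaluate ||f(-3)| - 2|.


f(-3) = -7
|-7| = 7
|7 - 2| = 5

5


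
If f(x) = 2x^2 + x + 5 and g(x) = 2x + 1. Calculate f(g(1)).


g(1) = 3
f(3) = 2*(3)^2 + 1*(3) + 5 = 26

26


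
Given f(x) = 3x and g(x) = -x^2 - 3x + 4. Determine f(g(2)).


g(2) = -6
f(-6) = -18

-18


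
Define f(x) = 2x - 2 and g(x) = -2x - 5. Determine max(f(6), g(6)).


f(6) = 10
g(6) = -17
max = 10

10


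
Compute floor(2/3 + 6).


2/3 = 0.6667
0.6667 + 6 = 6.6667
floor(6.6667) = 6

6


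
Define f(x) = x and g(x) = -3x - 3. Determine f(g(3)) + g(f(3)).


f(g(3)) = -12
g(f(3)) = -12
Sum = -24

-24


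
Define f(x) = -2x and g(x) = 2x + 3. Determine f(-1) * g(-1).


f(-1) = 2
g(-1) = 1
Product = 2

2


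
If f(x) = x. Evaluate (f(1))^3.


1


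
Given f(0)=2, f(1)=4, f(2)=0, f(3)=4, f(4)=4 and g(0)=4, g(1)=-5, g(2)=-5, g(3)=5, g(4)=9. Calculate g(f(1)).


9


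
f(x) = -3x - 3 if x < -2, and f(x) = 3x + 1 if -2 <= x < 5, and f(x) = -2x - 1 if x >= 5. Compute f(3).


3 satisfies -2 <= x < 5
f(3) = 10

10


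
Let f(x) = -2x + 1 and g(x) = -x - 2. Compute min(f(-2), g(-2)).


f(-2) = 5
g(-2) = 0
min = 0

0


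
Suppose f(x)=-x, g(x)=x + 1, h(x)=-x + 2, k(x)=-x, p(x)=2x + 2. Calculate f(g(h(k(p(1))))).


p(1) = 4
k(4) = -4
h(-4) = 6
g(6) = 7
f(7) = -7

-7


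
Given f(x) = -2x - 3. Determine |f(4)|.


f(4) = -11
|-11| = 11

11


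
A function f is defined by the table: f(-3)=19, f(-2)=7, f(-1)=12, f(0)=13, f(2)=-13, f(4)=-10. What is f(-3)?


Reading from the table at x = -3

19


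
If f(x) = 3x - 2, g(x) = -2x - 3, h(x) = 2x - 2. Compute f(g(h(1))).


-11


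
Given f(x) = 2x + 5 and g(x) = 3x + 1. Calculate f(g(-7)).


g(-7) = -20
f(-20) = -35

-35


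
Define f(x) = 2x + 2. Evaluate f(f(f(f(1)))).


f(1) = 4
f(4) = 10
f(10) = 22
f(22) = 46

46


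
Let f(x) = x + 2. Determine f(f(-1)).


3


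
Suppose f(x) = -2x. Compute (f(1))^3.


f(1) = -2
(-2)^3 = -8

-8


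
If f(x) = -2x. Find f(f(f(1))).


f(1) = -2
f(-2) = 4
f(4) = -8

-8


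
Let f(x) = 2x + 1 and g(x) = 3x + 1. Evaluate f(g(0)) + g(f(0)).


f(g(0)) = 3
g(f(0)) = 4
Sum = 7

7


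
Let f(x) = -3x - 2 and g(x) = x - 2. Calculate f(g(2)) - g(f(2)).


f(g(2)) = -2
g(f(2)) = -10
Difference = 8

8


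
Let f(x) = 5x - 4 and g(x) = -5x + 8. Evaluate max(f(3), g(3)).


f(3) = 11
g(3) = -7
max = 11

11


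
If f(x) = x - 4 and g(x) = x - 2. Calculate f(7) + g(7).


f(7) = 3
g(7) = 5
Sum = 8

8


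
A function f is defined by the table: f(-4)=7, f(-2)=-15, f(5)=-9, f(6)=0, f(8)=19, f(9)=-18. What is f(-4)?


Reading from the table at x = -4

7


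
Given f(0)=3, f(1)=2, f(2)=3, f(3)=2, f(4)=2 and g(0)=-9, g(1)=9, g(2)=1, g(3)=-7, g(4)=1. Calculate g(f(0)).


f(0) = 3
g(3) = -7

-7


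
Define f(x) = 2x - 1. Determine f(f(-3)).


f(-3) = -7
f(-7) = -15

-15


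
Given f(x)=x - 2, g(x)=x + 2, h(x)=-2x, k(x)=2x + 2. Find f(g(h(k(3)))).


k(3) = 8
h(8) = -16
g(-16) = -14
f(-14) = -16

-16


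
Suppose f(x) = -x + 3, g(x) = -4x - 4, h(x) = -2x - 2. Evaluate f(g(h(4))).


h(4) = -10
g(-10) = 36
f(36) = -33

-33


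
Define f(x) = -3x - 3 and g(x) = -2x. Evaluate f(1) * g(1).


12


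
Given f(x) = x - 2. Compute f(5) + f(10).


f(5) = 3
f(10) = 8
Sum = 11

11


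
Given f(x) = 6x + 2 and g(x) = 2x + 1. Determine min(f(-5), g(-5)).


-28


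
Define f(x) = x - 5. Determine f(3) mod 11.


f(3) = -2
-2 mod 11 = 9

9


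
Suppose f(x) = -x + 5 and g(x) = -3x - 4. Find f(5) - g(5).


f(5) = 0
g(5) = -19
Difference = 19

19


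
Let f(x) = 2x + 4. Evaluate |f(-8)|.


f(-8) = -12
|-12| = 12

12


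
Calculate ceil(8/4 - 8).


8/4 = 2
2 - 8 = -6
ceil(-6) = -6

-6


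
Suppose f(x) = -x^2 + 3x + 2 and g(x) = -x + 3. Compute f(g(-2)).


-8


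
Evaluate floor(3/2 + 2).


3/2 = 1.5
1.5 + 2 = 3.5
floor(3.5) = 3

3


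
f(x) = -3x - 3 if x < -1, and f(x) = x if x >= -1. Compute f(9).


9 satisfies x >= -1
f(9) = 9

9


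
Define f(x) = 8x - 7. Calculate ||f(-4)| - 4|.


f(-4) = -39
|-39| = 39
|39 - 4| = 35

35


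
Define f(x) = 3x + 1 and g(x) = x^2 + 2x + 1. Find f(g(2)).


g(2) = 9
f(9) = 28

28


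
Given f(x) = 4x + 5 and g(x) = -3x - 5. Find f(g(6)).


g(6) = -23
f(-23) = -87

-87


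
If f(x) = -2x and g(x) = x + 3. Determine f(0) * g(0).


f(0) = 0
g(0) = 3
Product = 0

0


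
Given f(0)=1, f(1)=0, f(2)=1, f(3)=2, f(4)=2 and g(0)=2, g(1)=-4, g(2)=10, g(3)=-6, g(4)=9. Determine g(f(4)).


f(4) = 2
g(2) = 10

10


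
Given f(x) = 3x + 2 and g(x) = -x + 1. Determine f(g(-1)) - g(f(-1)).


6


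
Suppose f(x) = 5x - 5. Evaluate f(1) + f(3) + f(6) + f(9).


f(1) = 0
f(3) = 10
f(6) = 25
f(9) = 40
Sum = 75

75


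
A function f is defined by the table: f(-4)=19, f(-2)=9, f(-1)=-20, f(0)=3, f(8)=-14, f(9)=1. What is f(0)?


3


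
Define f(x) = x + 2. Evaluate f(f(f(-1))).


f(-1) = 1
f(1) = 3
f(3) = 5

5


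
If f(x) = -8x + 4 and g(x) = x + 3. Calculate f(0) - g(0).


f(0) = 4
g(0) = 3
Difference = 1

1


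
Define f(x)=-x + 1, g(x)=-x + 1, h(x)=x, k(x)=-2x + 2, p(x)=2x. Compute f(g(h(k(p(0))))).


p(0) = 0
k(0) = 2
h(2) = 2
g(2) = -1
f(-1) = 2

2


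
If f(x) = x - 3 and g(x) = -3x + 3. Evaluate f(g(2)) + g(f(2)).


f(g(2)) = -6
g(f(2)) = 6
Sum = 0

0


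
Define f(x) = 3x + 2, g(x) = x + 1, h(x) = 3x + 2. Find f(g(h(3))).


38


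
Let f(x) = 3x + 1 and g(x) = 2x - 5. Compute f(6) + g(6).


f(6) = 19
g(6) = 7
Sum = 26

26


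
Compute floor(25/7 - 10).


25/7 = 3.5714
3.5714 - 10 = -6.4286
floor(-6.4286) = -7

-7


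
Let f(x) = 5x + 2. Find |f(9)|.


f(9) = 47
|47| = 47

47


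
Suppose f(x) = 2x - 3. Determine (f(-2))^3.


f(-2) = -7
(-7)^3 = -343

-343


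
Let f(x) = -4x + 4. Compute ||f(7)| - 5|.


19


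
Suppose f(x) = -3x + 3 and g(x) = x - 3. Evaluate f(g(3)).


g(3) = 0
f(0) = 3

3


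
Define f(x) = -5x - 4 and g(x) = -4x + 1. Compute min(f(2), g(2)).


f(2) = -14
g(2) = -7
min = -14

-14


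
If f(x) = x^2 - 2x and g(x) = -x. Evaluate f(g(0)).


g(0) = 0
f(0) = 1*(0)^2 - 2*(0) = 0

0


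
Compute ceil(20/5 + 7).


20/5 = 4
4 + 7 = 11
ceil(11) = 11

11


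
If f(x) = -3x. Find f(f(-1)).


f(-1) = 3
f(3) = -9

-9


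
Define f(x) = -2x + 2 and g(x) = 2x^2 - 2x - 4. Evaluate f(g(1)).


g(1) = -4
f(-4) = 10

10


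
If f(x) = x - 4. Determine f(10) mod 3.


f(10) = 6
6 mod 3 = 0

0


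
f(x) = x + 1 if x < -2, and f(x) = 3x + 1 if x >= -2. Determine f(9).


9 satisfies x >= -2
f(9) = 28

28


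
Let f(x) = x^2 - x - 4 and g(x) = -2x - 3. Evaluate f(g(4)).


g(4) = -11
f(-11) = 1*(-11)^2 - 1*(-11) - 4 = 128

128


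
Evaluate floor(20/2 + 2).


20/2 = 10
10 + 2 = 12
floor(12) = 12

12


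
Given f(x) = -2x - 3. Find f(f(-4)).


f(-4) = 5
f(5) = -13

-13


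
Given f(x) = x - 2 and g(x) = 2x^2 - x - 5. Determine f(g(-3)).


14


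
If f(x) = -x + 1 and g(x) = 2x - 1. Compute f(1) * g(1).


f(1) = 0
g(1) = 1
Product = 0

0


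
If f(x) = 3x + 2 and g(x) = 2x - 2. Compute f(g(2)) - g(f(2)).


-6


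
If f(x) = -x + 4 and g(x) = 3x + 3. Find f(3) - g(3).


f(3) = 1
g(3) = 12
Difference = -11

-11


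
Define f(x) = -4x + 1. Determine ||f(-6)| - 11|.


14


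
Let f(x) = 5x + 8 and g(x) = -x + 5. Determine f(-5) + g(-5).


f(-5) = -17
g(-5) = 10
Sum = -7

-7


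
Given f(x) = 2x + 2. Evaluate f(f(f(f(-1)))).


f(-1) = 0
f(0) = 2
f(2) = 6
f(6) = 14

14


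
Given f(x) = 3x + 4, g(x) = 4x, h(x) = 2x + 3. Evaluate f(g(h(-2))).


h(-2) = -1
g(-1) = -4
f(-4) = -8

-8


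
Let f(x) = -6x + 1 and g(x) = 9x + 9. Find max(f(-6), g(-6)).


f(-6) = 37
g(-6) = -45
max = 37

37


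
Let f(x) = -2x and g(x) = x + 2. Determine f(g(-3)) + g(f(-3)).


10


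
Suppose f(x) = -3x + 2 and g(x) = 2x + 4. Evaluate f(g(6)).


g(6) = 16
f(16) = -46

-46


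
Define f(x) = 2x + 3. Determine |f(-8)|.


f(-8) = -13
|-13| = 13

13


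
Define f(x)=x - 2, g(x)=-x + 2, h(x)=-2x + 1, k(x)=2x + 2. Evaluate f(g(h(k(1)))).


k(1) = 4
h(4) = -7
g(-7) = 9
f(9) = 7

7


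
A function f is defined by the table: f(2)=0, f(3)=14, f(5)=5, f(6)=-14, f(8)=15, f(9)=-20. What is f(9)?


Reading from the table at x = 9

-20


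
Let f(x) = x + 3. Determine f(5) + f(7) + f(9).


f(5) = 8
f(7) = 10
f(9) = 12
Sum = 30

30


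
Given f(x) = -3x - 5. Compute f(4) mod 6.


1


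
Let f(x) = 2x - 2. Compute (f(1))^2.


f(1) = 0
(0)^2 = 0

0


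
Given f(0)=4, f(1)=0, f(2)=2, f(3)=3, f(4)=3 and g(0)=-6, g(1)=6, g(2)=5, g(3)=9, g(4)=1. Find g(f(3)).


f(3) = 3
g(3) = 9

9


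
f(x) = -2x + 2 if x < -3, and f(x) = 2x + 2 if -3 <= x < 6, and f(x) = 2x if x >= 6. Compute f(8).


8 satisfies x >= 6
f(8) = 16

16


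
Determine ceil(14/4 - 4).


14/4 = 3.5
3.5 - 4 = -0.5
ceil(-0.5) = 0

0


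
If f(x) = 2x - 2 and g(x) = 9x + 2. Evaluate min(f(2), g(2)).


f(2) = 2
g(2) = 20
min = 2

2


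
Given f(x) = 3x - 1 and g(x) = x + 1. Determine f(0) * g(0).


f(0) = -1
g(0) = 1
Product = -1

-1


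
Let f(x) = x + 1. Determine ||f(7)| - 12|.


f(7) = 8
|8| = 8
|8 - 12| = 4

4


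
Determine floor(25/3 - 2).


25/3 = 8.3333
8.3333 - 2 = 6.3333
floor(6.3333) = 6

6


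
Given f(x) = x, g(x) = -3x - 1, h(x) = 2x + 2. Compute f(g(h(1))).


h(1) = 4
g(4) = -13
f(-13) = -13

-13


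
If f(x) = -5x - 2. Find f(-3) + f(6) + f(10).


f(-3) = 13
f(6) = -32
f(10) = -52
Sum = -71

-71


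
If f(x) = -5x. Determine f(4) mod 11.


f(4) = -20
-20 mod 11 = 2

2


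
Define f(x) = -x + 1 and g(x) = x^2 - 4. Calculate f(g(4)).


g(4) = 12
f(12) = -11

-11


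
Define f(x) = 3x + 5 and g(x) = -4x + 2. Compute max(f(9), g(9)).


f(9) = 32
g(9) = -34
max = 32

32


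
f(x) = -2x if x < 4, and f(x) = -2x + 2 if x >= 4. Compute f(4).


4 satisfies x >= 4
f(4) = -6

-6


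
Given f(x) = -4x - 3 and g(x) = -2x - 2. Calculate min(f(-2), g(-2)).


f(-2) = 5
g(-2) = 2
min = 2

2


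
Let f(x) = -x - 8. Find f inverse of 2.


Solve -x - 8 = 2
x = (2 + 8) / (-1) = -10

-10


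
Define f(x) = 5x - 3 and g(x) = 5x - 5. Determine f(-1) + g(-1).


f(-1) = -8
g(-1) = -10
Sum = -18

-18


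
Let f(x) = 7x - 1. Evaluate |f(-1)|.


f(-1) = -8
|-8| = 8

8


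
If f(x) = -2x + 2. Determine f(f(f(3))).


f(3) = -4
f(-4) = 10
f(10) = -18

-18


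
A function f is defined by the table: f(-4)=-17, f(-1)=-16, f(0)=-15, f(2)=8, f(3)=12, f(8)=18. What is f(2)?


Reading from the table at x = 2

8


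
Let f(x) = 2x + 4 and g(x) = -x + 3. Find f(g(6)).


g(6) = -3
f(-3) = -2

-2


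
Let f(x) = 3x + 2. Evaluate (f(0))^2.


f(0) = 2
(2)^2 = 4

4


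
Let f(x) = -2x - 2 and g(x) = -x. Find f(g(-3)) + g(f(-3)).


-12


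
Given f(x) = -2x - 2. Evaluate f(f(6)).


f(6) = -14
f(-14) = 26

26


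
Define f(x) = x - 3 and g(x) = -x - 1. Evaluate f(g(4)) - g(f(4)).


f(g(4)) = -8
g(f(4)) = -2
Difference = -6

-6


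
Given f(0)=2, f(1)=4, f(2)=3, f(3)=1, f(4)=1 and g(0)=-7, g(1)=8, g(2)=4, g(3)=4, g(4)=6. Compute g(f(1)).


f(1) = 4
g(4) = 6

6


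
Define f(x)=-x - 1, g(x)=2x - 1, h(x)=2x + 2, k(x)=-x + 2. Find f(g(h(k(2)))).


-4


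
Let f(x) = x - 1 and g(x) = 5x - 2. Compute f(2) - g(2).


f(2) = 1
g(2) = 8
Difference = -7

-7


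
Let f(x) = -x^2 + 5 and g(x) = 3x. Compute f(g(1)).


g(1) = 3
f(3) = (-1)*(3)^2 + 5 = -4

-4


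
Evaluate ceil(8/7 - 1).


8/7 = 1.1429
1.1429 - 1 = 0.1429
ceil(0.1429) = 1

1
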